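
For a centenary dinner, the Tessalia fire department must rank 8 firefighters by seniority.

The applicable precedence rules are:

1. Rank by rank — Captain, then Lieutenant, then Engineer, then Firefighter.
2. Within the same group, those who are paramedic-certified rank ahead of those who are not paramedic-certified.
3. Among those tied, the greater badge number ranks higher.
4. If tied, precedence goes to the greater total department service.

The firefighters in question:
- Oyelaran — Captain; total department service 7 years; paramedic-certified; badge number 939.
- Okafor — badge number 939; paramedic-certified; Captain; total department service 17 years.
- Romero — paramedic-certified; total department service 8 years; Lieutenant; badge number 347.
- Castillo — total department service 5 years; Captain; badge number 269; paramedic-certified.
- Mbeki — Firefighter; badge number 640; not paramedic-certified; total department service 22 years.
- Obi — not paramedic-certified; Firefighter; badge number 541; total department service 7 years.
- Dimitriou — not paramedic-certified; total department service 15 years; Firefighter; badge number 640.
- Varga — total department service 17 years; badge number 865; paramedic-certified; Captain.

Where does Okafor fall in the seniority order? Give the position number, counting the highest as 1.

1

By rank: Okafor, Oyelaran, Varga and Castillo (Captain); then Romero (Lieutenant); then Mbeki, Dimitriou and Obi (Firefighter).
Okafor, Oyelaran, Varga and Castillo are each paramedic-certified, so the next rule applies.
Among Okafor, Oyelaran, Varga and Castillo, by badge number (higher first): Okafor and Oyelaran (939) before Varga (865) before Castillo (269).
Among Okafor and Oyelaran, by total department service (higher first): Okafor (17 years) before Oyelaran (7 years).
Mbeki, Dimitriou and Obi are each not paramedic-certified, so the next rule applies.
Among Mbeki, Dimitriou and Obi, by badge number (higher first): Mbeki and Dimitriou (640) before Obi (541).
Among Mbeki and Dimitriou, by total department service (higher first): Mbeki (22 years) before Dimitriou (15 years).
Order: Okafor, Oyelaran, Varga, Castillo, Romero, Mbeki, Dimitriou, Obi. So position 1.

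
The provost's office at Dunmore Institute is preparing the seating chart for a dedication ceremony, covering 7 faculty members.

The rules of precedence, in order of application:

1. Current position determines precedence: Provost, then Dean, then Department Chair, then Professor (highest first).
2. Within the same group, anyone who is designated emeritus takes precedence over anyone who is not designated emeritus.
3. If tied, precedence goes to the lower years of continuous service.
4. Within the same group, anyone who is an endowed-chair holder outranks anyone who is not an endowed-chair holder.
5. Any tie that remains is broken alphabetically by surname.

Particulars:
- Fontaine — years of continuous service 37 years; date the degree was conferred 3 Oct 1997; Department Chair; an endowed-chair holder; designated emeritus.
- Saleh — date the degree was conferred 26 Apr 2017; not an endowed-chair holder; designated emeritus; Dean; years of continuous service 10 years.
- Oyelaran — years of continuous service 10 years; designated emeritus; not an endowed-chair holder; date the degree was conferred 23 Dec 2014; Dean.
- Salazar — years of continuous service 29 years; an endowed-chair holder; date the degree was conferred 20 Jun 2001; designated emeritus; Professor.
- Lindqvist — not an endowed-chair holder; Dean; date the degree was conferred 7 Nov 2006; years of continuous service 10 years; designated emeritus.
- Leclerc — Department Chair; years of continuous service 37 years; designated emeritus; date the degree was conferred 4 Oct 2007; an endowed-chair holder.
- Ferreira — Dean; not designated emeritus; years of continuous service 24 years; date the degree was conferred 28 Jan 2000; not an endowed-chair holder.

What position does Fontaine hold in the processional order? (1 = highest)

By current position: Lindqvist, Oyelaran, Saleh and Ferreira (Dean); then Fontaine and Leclerc (Department Chair); then Salazar (Professor).
Among Lindqvist, Oyelaran, Saleh and Ferreira, designated emeritus before not designated emeritus: Lindqvist, Oyelaran and Saleh (designated emeritus) before Ferreira (not designated emeritus).
Lindqvist, Oyelaran and Saleh all have years of continuous service 10 years, so the next rule applies.
Lindqvist, Oyelaran and Saleh are each not an endowed-chair holder, so the next rule applies.
Among Lindqvist, Oyelaran and Saleh, alphabetically by surname: Lindqvist before Oyelaran before Saleh.
Fontaine and Leclerc are each designated emeritus, so the next rule applies.
Fontaine and Leclerc both have years of continuous service 37 years, so the next rule applies.
Fontaine and Leclerc are each an endowed-chair holder, so the next rule applies.
Among Fontaine and Leclerc, alphabetically by surname: Fontaine before Leclerc.
Order: Lindqvist, Oyelaran, Saleh, Ferreira, Fontaine, Leclerc, Salazar. So position 5.

5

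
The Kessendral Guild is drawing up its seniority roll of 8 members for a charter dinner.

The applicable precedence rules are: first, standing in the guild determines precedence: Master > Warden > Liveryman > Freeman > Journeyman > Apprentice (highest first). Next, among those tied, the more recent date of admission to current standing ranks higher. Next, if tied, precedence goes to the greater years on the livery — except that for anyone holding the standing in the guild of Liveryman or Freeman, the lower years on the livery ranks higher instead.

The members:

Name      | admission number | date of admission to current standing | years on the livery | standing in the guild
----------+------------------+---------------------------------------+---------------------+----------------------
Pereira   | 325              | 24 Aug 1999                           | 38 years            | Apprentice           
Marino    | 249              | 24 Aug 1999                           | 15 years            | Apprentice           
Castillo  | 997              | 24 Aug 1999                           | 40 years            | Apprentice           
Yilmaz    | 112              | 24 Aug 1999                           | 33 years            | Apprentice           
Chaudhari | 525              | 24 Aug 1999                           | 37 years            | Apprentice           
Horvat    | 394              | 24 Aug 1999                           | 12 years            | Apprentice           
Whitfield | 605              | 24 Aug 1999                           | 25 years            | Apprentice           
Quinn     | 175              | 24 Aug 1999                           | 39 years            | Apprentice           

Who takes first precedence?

Castillo

By standing in the guild: Castillo, Quinn, Pereira, Chaudhari, Yilmaz, Whitfield, Marino and Horvat (Apprentice).
Castillo, Quinn, Pereira, Chaudhari, Yilmaz, Whitfield, Marino and Horvat all have date of admission to current standing 24 Aug 1999, so the next rule applies.
Among Castillo, Quinn, Pereira, Chaudhari, Yilmaz, Whitfield, Marino and Horvat, by years on the livery (higher first): Castillo (40 years) before Quinn (39 years) before Pereira (38 years) before Chaudhari (37 years) before Yilmaz (33 years) before Whitfield (25 years) before Marino (15 years) before Horvat (12 years).
Order: Castillo, Quinn, Pereira, Chaudhari, Yilmaz, Whitfield, Marino, Horvat.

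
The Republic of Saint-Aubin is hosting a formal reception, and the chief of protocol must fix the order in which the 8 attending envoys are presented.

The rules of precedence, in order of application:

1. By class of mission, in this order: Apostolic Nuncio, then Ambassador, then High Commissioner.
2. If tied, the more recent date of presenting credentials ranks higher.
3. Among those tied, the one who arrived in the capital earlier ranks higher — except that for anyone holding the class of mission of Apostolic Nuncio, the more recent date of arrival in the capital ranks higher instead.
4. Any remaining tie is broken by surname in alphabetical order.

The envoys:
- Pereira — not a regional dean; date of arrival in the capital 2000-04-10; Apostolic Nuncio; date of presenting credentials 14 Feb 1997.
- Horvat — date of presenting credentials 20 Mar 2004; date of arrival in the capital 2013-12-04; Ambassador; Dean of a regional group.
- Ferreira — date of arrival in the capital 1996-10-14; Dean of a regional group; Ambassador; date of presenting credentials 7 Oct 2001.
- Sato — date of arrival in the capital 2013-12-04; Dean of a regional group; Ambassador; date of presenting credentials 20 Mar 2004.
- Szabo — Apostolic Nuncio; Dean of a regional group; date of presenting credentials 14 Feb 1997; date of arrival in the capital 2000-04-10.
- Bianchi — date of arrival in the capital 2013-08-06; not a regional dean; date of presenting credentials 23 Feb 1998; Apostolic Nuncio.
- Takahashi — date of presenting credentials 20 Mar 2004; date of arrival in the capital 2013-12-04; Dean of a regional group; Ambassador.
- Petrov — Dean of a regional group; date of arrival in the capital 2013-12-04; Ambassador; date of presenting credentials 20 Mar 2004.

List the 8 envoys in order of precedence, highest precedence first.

By class of mission: Bianchi, Pereira and Szabo (Apostolic Nuncio); then Horvat, Petrov, Sato, Takahashi and Ferreira (Ambassador).
Among Bianchi, Pereira and Szabo, by date of presenting credentials (later first): Bianchi (23 Feb 1998) before Pereira and Szabo (14 Feb 1997).
Pereira and Szabo both have date of arrival in the capital 2000-04-10, so the next rule applies.
Among Pereira and Szabo, alphabetically by surname: Pereira before Szabo.
Among Horvat, Petrov, Sato, Takahashi and Ferreira, by date of presenting credentials (later first): Horvat, Petrov, Sato and Takahashi (20 Mar 2004) before Ferreira (7 Oct 2001).
Horvat, Petrov, Sato and Takahashi all have date of arrival in the capital 2013-12-04, so the next rule applies.
Among Horvat, Petrov, Sato and Takahashi, alphabetically by surname: Horvat before Petrov before Sato before Takahashi.
Full order: Bianchi, Pereira, Szabo, Horvat, Petrov, Sato, Takahashi, Ferreira.

Bianchi, Pereira, Szabo, Horvat, Petrov, Sato, Takahashi, Ferreira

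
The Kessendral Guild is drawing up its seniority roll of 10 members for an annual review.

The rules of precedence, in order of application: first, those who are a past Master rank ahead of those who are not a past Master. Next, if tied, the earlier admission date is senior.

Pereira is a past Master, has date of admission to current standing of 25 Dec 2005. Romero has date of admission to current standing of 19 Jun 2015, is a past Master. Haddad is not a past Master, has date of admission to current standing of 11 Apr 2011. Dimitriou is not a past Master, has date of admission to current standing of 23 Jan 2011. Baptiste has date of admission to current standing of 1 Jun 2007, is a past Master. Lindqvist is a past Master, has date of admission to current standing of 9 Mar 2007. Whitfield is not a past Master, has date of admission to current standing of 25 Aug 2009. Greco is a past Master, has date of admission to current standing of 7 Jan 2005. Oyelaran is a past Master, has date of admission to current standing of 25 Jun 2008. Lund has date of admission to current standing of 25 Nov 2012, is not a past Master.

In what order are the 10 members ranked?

Greco, Pereira, Lindqvist, Baptiste, Oyelaran, Romero, Whitfield, Dimitriou, Haddad, Lund

By the first rule: Greco, Pereira, Lindqvist, Baptiste, Oyelaran and Romero (each a past Master); then Whitfield, Dimitriou, Haddad and Lund (each not a past Master).
Among Greco, Pereira, Lindqvist, Baptiste, Oyelaran and Romero, by date of admission to current standing (earlier first): Greco (7 Jan 2005) before Pereira (25 Dec 2005) before Lindqvist (9 Mar 2007) before Baptiste (1 Jun 2007) before Oyelaran (25 Jun 2008) before Romero (19 Jun 2015).
Among Whitfield, Dimitriou, Haddad and Lund, by date of admission to current standing (earlier first): Whitfield (25 Aug 2009) before Dimitriou (23 Jan 2011) before Haddad (11 Apr 2011) before Lund (25 Nov 2012).
Full order: Greco, Pereira, Lindqvist, Baptiste, Oyelaran, Romero, Whitfield, Dimitriou, Haddad, Lund.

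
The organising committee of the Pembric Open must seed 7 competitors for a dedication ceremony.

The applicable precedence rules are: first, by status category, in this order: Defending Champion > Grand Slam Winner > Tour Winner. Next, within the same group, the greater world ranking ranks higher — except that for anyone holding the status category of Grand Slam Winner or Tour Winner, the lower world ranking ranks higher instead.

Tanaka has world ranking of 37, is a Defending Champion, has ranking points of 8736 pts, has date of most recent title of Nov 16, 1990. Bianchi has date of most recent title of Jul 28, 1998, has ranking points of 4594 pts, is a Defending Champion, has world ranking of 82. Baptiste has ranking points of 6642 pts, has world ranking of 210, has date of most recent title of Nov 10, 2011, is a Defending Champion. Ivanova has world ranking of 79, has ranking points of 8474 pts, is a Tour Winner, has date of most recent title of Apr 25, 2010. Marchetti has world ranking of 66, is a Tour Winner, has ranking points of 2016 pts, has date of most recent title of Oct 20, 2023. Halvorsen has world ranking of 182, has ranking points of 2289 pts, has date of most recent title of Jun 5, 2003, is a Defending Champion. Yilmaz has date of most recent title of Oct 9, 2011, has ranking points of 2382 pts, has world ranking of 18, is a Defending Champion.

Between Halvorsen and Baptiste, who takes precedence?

By status category: Baptiste, Halvorsen, Bianchi, Tanaka and Yilmaz (Defending Champion); then Marchetti and Ivanova (Tour Winner).
Among Baptiste, Halvorsen, Bianchi, Tanaka and Yilmaz, by world ranking (higher first): Baptiste (210) before Halvorsen (182) before Bianchi (82) before Tanaka (37) before Yilmaz (18).
Among Marchetti and Ivanova, by world ranking (lower first) (reversed rule for this group): Marchetti (66) before Ivanova (79).
So Baptiste takes precedence.

Baptiste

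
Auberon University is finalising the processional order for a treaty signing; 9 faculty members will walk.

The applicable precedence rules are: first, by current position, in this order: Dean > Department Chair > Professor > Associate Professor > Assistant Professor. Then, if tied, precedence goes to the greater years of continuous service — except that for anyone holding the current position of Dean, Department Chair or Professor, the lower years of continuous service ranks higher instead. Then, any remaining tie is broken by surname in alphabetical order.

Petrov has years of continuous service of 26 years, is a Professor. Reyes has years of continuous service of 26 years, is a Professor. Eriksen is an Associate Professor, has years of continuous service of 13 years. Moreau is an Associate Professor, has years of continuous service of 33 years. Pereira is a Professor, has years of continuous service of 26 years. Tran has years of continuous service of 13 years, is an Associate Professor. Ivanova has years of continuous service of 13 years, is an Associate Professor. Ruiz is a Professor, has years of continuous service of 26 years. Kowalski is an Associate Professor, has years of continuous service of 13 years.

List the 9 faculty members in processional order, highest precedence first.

Pereira, Petrov, Reyes, Ruiz, Moreau, Eriksen, Ivanova, Kowalski, Tran

By current position: Pereira, Petrov, Reyes and Ruiz (Professor); then Moreau, Eriksen, Ivanova, Kowalski and Tran (Associate Professor).
Pereira, Petrov, Reyes and Ruiz all have years of continuous service 26 years, so the next rule applies.
Among Pereira, Petrov, Reyes and Ruiz, alphabetically by surname: Pereira before Petrov before Reyes before Ruiz.
Among Moreau, Eriksen, Ivanova, Kowalski and Tran, by years of continuous service (higher first): Moreau (33 years) before Eriksen, Ivanova, Kowalski and Tran (13 years).
Among Eriksen, Ivanova, Kowalski and Tran, alphabetically by surname: Eriksen before Ivanova before Kowalski before Tran.
Full order: Pereira, Petrov, Reyes, Ruiz, Moreau, Eriksen, Ivanova, Kowalski, Tran.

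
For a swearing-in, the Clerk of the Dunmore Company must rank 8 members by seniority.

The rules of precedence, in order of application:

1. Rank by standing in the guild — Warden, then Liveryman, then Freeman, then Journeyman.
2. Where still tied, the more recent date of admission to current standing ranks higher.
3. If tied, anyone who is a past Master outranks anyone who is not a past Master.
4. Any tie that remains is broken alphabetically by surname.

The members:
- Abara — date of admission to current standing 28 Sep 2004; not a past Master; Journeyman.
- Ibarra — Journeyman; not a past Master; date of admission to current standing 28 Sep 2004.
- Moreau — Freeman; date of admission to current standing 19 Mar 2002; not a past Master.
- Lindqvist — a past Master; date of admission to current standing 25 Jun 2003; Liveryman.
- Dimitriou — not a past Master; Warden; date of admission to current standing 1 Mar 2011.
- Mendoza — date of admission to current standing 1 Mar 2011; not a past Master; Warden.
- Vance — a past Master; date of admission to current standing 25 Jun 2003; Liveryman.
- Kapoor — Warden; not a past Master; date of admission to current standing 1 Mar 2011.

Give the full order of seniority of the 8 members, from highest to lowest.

Dimitriou, Kapoor, Mendoza, Lindqvist, Vance, Moreau, Abara, Ibarra

By standing in the guild: Dimitriou, Kapoor and Mendoza (Warden); then Lindqvist and Vance (Liveryman); then Moreau (Freeman); then Abara and Ibarra (Journeyman).
Dimitriou, Kapoor and Mendoza all have date of admission to current standing 1 Mar 2011, so the next rule applies.
Dimitriou, Kapoor and Mendoza are each not a past Master, so the next rule applies.
Among Dimitriou, Kapoor and Mendoza, alphabetically by surname: Dimitriou before Kapoor before Mendoza.
Lindqvist and Vance both have date of admission to current standing 25 Jun 2003, so the next rule applies.
Lindqvist and Vance are each a past Master, so the next rule applies.
Among Lindqvist and Vance, alphabetically by surname: Lindqvist before Vance.
Abara and Ibarra both have date of admission to current standing 28 Sep 2004, so the next rule applies.
Abara and Ibarra are each not a past Master, so the next rule applies.
Among Abara and Ibarra, alphabetically by surname: Abara before Ibarra.
Full order: Dimitriou, Kapoor, Mendoza, Lindqvist, Vance, Moreau, Abara, Ibarra.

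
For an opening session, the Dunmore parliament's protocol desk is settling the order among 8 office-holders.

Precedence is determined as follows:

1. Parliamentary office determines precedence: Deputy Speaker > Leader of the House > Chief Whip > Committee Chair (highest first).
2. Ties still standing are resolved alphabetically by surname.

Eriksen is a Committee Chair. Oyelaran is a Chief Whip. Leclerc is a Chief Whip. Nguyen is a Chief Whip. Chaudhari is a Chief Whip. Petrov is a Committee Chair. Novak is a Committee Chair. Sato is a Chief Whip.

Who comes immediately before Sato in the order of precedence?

By parliamentary office: Chaudhari, Leclerc, Nguyen, Oyelaran and Sato (Chief Whip); then Eriksen, Novak and Petrov (Committee Chair).
Among Chaudhari, Leclerc, Nguyen, Oyelaran and Sato, alphabetically by surname: Chaudhari before Leclerc before Nguyen before Oyelaran before Sato.
Among Eriksen, Novak and Petrov, alphabetically by surname: Eriksen before Novak before Petrov.
Order: Chaudhari, Leclerc, Nguyen, Oyelaran, Sato, Eriksen, Novak, Petrov.

Oyelaran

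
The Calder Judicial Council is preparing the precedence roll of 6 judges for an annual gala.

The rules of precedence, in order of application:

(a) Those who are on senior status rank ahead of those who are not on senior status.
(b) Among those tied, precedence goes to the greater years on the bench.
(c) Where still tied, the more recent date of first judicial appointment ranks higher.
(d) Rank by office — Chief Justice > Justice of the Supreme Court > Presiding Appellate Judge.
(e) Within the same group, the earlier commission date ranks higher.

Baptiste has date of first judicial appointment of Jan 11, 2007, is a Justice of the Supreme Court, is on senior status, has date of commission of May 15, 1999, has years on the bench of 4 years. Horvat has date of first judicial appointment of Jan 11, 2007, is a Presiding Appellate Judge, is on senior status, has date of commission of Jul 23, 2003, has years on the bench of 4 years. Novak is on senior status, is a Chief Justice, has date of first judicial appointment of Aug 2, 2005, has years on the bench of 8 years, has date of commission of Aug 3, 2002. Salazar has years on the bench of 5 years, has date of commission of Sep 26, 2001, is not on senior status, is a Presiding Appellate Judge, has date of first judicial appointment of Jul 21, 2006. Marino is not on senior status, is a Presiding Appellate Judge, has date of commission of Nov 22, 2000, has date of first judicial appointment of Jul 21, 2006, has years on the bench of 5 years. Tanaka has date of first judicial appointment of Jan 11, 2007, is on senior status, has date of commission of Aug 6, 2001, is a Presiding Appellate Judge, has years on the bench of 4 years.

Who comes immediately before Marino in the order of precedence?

By the first rule: Novak, Baptiste, Tanaka and Horvat (each on senior status); then Marino and Salazar (both not on senior status).
Among Novak, Baptiste, Tanaka and Horvat, by years on the bench (higher first): Novak (8 years) before Baptiste, Tanaka and Horvat (4 years).
Baptiste, Tanaka and Horvat all have date of first judicial appointment Jan 11, 2007, so the next rule applies.
Among Baptiste, Tanaka and Horvat, by office: Baptiste (Justice of the Supreme Court) before Tanaka and Horvat (Presiding Appellate Judge).
Among Tanaka and Horvat, by date of commission (earlier first): Tanaka (Aug 6, 2001) before Horvat (Jul 23, 2003).
Marino and Salazar both have years on the bench 5 years, so the next rule applies.
Marino and Salazar both have date of first judicial appointment Jul 21, 2006, so the next rule applies.
Marino and Salazar are each Presiding Appellate Judge, so the next rule applies.
Among Marino and Salazar, by date of commission (earlier first): Marino (Nov 22, 2000) before Salazar (Sep 26, 2001).
Order: Novak, Baptiste, Tanaka, Horvat, Marino, Salazar.

Horvat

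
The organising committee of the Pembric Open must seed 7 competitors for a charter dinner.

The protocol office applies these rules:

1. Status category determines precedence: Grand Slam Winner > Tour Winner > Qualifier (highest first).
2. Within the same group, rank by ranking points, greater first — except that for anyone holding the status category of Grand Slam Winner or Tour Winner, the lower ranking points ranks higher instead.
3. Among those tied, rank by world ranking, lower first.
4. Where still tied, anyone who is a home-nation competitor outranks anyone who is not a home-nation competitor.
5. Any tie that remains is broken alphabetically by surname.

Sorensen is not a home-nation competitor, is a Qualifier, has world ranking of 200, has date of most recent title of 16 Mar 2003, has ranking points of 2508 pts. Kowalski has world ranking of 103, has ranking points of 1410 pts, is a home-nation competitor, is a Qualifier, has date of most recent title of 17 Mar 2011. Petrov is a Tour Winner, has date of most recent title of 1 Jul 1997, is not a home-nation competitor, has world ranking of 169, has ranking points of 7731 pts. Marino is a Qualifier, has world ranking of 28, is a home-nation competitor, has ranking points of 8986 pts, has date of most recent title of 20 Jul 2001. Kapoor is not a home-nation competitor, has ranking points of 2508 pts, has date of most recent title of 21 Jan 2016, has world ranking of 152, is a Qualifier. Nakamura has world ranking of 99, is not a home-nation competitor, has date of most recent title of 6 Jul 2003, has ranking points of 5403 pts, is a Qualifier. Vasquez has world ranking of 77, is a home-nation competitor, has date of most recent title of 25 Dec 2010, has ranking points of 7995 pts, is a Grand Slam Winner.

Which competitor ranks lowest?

By status category: Vasquez (Grand Slam Winner); then Petrov (Tour Winner); then Marino, Nakamura, Kapoor, Sorensen and Kowalski (Qualifier).
Among Marino, Nakamura, Kapoor, Sorensen and Kowalski, by ranking points (higher first): Marino (8986 pts) before Nakamura (5403 pts) before Kapoor and Sorensen (2508 pts) before Kowalski (1410 pts).
Among Kapoor and Sorensen, by world ranking (lower first): Kapoor (152) before Sorensen (200).
Order: Vasquez, Petrov, Marino, Nakamura, Kapoor, Sorensen, Kowalski.

Kowalski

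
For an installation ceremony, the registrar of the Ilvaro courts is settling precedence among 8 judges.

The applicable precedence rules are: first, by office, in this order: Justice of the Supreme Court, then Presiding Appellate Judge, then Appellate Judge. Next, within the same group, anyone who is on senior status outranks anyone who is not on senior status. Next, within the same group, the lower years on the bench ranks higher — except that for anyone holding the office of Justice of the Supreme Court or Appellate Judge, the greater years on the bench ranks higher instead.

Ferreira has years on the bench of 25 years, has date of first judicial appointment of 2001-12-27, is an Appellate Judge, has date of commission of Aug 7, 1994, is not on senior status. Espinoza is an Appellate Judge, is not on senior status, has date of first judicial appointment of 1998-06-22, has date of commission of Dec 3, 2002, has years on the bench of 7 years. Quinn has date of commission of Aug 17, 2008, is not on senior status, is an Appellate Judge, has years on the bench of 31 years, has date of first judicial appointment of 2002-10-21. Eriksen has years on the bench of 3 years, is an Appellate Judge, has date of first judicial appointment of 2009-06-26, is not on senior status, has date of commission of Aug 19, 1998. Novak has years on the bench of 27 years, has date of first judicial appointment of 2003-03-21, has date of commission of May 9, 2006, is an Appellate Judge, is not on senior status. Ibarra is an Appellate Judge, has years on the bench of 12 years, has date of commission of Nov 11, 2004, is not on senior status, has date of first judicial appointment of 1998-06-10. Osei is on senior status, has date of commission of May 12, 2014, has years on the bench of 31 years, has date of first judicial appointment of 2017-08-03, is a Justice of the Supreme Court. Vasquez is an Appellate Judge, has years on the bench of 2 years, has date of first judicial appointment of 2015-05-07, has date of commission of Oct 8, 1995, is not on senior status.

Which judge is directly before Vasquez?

By office: Osei (Justice of the Supreme Court); then Quinn, Novak, Ferreira, Ibarra, Espinoza, Eriksen and Vasquez (Appellate Judge).
Quinn, Novak, Ferreira, Ibarra, Espinoza, Eriksen and Vasquez are each not on senior status, so the next rule applies.
Among Quinn, Novak, Ferreira, Ibarra, Espinoza, Eriksen and Vasquez, by years on the bench (higher first) (reversed rule for this group): Quinn (31 years) before Novak (27 years) before Ferreira (25 years) before Ibarra (12 years) before Espinoza (7 years) before Eriksen (3 years) before Vasquez (2 years).
Order: Osei, Quinn, Novak, Ferreira, Ibarra, Espinoza, Eriksen, Vasquez.

Eriksen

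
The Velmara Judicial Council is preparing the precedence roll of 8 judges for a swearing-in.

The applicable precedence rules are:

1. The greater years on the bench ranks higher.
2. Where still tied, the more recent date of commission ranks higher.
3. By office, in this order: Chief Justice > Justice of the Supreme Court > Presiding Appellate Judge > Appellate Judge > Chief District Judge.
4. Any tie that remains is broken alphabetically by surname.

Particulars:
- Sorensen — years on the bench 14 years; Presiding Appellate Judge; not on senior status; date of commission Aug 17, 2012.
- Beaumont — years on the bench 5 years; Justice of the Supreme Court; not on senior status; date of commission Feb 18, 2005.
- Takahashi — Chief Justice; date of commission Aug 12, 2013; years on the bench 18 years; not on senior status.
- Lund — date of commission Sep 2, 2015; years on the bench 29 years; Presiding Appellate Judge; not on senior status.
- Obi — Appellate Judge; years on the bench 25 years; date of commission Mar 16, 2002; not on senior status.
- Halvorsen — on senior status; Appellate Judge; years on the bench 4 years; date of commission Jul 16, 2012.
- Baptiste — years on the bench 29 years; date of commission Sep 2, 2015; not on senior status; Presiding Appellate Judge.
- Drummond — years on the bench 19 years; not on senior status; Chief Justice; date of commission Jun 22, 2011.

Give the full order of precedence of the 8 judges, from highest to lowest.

By years on the bench (higher first): Baptiste and Lund (both 29 years); then Obi (25 years); then Drummond (19 years); then Takahashi (18 years); then Sorensen (14 years); then Beaumont (5 years); then Halvorsen (4 years).
Baptiste and Lund both have date of commission Sep 2, 2015, so the next rule applies.
Baptiste and Lund are each Presiding Appellate Judge, so the next rule applies.
Among Baptiste and Lund, alphabetically by surname: Baptiste before Lund.
Full order: Baptiste, Lund, Obi, Drummond, Takahashi, Sorensen, Beaumont, Halvorsen.

Baptiste, Lund, Obi, Drummond, Takahashi, Sorensen, Beaumont, Halvorsen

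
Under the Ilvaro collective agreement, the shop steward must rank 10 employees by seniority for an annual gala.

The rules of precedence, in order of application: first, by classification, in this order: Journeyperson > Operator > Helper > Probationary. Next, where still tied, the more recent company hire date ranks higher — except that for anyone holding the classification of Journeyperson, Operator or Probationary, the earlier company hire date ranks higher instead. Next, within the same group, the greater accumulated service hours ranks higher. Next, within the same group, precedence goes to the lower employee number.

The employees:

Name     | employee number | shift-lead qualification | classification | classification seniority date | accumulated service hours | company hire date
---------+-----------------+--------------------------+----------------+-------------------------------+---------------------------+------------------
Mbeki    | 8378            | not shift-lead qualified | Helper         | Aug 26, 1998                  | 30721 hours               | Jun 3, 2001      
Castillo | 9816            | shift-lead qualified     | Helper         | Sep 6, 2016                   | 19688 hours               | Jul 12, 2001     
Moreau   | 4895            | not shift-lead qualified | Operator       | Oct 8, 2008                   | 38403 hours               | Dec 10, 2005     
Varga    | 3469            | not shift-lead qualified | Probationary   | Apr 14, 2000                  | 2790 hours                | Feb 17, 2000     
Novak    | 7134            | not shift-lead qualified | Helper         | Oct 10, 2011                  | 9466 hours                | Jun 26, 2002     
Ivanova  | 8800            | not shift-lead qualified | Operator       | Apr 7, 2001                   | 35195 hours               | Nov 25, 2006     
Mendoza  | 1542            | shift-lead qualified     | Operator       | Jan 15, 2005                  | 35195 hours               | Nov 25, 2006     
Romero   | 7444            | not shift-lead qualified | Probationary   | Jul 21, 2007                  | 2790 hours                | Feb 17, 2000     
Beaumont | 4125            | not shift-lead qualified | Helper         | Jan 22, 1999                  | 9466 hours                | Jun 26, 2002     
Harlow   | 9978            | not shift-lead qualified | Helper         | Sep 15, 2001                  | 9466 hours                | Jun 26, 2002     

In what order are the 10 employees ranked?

By classification: Moreau, Mendoza and Ivanova (Operator); then Beaumont, Novak, Harlow, Castillo and Mbeki (Helper); then Varga and Romero (Probationary).
Among Moreau, Mendoza and Ivanova, by company hire date (earlier first) (reversed rule for this group): Moreau (Dec 10, 2005) before Mendoza and Ivanova (Nov 25, 2006).
Mendoza and Ivanova both have accumulated service hours 35195 hours, so the next rule applies.
Among Mendoza and Ivanova, by employee number (lower first): Mendoza (1542) before Ivanova (8800).
Among Beaumont, Novak, Harlow, Castillo and Mbeki, by company hire date (later first): Beaumont, Novak and Harlow (Jun 26, 2002) before Castillo (Jul 12, 2001) before Mbeki (Jun 3, 2001).
Beaumont, Novak and Harlow all have accumulated service hours 9466 hours, so the next rule applies.
Among Beaumont, Novak and Harlow, by employee number (lower first): Beaumont (4125) before Novak (7134) before Harlow (9978).
Varga and Romero both have company hire date Feb 17, 2000, so the next rule applies.
Varga and Romero both have accumulated service hours 2790 hours, so the next rule applies.
Among Varga and Romero, by employee number (lower first): Varga (3469) before Romero (7444).
Full order: Moreau, Mendoza, Ivanova, Beaumont, Novak, Harlow, Castillo, Mbeki, Varga, Romero.

Moreau, Mendoza, Ivanova, Beaumont, Novak, Harlow, Castillo, Mbeki, Varga, Romero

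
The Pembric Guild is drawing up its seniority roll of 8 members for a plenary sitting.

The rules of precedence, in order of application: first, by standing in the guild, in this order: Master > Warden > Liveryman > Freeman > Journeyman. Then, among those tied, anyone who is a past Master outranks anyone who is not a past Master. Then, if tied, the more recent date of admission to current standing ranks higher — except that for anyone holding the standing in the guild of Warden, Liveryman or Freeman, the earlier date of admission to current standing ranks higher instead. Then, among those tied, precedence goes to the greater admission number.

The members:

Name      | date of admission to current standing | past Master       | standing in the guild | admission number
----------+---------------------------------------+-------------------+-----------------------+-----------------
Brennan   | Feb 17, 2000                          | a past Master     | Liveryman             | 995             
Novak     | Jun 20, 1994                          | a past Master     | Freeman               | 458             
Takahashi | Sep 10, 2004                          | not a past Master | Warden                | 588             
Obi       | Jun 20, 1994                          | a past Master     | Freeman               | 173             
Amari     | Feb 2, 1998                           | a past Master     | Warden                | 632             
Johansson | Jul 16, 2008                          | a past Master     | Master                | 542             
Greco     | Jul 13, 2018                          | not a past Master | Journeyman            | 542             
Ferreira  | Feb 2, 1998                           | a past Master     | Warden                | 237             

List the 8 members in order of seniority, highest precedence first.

By standing in the guild: Johansson (Master); then Amari, Ferreira and Takahashi (Warden); then Brennan (Liveryman); then Novak and Obi (Freeman); then Greco (Journeyman).
Among Amari, Ferreira and Takahashi, a past Master before not a past Master: Amari and Ferreira (a past Master) before Takahashi (not a past Master).
Amari and Ferreira both have date of admission to current standing Feb 2, 1998, so the next rule applies.
Among Amari and Ferreira, by admission number (higher first): Amari (632) before Ferreira (237).
Novak and Obi are each a past Master, so the next rule applies.
Novak and Obi both have date of admission to current standing Jun 20, 1994, so the next rule applies.
Among Novak and Obi, by admission number (higher first): Novak (458) before Obi (173).
Full order: Johansson, Amari, Ferreira, Takahashi, Brennan, Novak, Obi, Greco.

Johansson, Amari, Ferreira, Takahashi, Brennan, Novak, Obi, Greco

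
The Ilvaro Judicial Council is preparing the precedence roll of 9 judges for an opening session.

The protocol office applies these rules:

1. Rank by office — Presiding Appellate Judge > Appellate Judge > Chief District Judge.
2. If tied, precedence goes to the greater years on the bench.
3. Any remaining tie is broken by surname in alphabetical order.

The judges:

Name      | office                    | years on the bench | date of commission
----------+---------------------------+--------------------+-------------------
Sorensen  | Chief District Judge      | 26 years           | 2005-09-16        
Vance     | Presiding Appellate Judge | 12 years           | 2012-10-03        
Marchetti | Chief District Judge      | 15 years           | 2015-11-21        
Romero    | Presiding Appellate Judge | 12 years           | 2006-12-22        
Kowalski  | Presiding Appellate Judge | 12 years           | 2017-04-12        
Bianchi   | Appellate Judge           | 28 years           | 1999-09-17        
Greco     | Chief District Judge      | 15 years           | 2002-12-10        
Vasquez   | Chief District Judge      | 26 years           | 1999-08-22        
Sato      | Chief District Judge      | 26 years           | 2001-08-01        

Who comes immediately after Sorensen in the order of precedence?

By office: Kowalski, Romero and Vance (Presiding Appellate Judge); then Bianchi (Appellate Judge); then Sato, Sorensen, Vasquez, Greco and Marchetti (Chief District Judge).
Kowalski, Romero and Vance all have years on the bench 12 years, so the next rule applies.
Among Kowalski, Romero and Vance, alphabetically by surname: Kowalski before Romero before Vance.
Among Sato, Sorensen, Vasquez, Greco and Marchetti, by years on the bench (higher first): Sato, Sorensen and Vasquez (26 years) before Greco and Marchetti (15 years).
Among Sato, Sorensen and Vasquez, alphabetically by surname: Sato before Sorensen before Vasquez.
Among Greco and Marchetti, alphabetically by surname: Greco before Marchetti.
Order: Kowalski, Romero, Vance, Bianchi, Sato, Sorensen, Vasquez, Greco, Marchetti.

Vasquez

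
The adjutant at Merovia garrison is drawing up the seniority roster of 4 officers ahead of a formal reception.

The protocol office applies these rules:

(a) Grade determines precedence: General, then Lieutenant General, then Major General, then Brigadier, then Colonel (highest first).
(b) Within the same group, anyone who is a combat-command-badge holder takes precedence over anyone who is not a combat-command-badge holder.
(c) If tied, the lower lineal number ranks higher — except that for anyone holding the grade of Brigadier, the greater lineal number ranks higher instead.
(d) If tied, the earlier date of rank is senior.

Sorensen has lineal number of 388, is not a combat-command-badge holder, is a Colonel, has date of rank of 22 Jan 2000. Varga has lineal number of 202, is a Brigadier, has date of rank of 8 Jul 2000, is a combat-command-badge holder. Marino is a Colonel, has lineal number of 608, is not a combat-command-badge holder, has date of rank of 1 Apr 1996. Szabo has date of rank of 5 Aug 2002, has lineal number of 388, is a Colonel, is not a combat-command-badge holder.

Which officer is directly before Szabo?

Sorensen

By grade: Varga (Brigadier); then Sorensen, Szabo and Marino (Colonel).
Sorensen, Szabo and Marino are each not a combat-command-badge holder, so the next rule applies.
Among Sorensen, Szabo and Marino, by lineal number (lower first): Sorensen and Szabo (388) before Marino (608).
Among Sorensen and Szabo, by date of rank (earlier first): Sorensen (22 Jan 2000) before Szabo (5 Aug 2002).
Order: Varga, Sorensen, Szabo, Marino.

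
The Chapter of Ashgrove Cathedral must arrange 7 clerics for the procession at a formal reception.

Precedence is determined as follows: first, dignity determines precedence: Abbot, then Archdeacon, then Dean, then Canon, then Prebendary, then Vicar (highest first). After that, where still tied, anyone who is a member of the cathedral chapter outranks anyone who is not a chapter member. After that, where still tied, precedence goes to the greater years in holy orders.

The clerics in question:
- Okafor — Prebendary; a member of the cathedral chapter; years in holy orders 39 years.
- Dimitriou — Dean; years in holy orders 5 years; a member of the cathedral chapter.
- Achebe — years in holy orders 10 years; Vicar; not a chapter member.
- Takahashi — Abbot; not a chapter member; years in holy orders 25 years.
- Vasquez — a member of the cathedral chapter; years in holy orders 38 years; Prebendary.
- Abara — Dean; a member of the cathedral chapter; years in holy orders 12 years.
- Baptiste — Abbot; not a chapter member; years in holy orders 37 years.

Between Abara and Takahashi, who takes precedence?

By dignity: Baptiste and Takahashi (Abbot); then Abara and Dimitriou (Dean); then Okafor and Vasquez (Prebendary); then Achebe (Vicar).
Baptiste and Takahashi are each not a chapter member, so the next rule applies.
Among Baptiste and Takahashi, by years in holy orders (higher first): Baptiste (37 years) before Takahashi (25 years).
Abara and Dimitriou are each a member of the cathedral chapter, so the next rule applies.
Among Abara and Dimitriou, by years in holy orders (higher first): Abara (12 years) before Dimitriou (5 years).
Okafor and Vasquez are each a member of the cathedral chapter, so the next rule applies.
Among Okafor and Vasquez, by years in holy orders (higher first): Okafor (39 years) before Vasquez (38 years).
So Takahashi takes precedence.

Takahashi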